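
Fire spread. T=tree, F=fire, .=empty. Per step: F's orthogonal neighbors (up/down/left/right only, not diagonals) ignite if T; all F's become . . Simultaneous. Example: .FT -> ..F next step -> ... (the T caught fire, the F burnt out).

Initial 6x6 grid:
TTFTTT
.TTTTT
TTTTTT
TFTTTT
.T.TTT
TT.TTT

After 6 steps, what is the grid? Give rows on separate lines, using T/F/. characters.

Step 1: 7 trees catch fire, 2 burn out
  TF.FTT
  .TFTTT
  TFTTTT
  F.FTTT
  .F.TTT
  TT.TTT
Step 2: 8 trees catch fire, 7 burn out
  F...FT
  .F.FTT
  F.FTTT
  ...FTT
  ...TTT
  TF.TTT
Step 3: 6 trees catch fire, 8 burn out
  .....F
  ....FT
  ...FTT
  ....FT
  ...FTT
  F..TTT
Step 4: 5 trees catch fire, 6 burn out
  ......
  .....F
  ....FT
  .....F
  ....FT
  ...FTT
Step 5: 3 trees catch fire, 5 burn out
  ......
  ......
  .....F
  ......
  .....F
  ....FT
Step 6: 1 trees catch fire, 3 burn out
  ......
  ......
  ......
  ......
  ......
  .....F

......
......
......
......
......
.....F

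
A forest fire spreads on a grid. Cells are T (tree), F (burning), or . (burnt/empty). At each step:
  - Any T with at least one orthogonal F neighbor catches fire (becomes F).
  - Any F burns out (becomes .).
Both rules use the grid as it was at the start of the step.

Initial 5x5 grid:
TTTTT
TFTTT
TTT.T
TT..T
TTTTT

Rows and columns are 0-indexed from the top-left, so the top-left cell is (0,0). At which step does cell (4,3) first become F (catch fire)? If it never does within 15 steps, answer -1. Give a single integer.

Step 1: cell (4,3)='T' (+4 fires, +1 burnt)
Step 2: cell (4,3)='T' (+6 fires, +4 burnt)
Step 3: cell (4,3)='T' (+4 fires, +6 burnt)
Step 4: cell (4,3)='T' (+4 fires, +4 burnt)
Step 5: cell (4,3)='F' (+2 fires, +4 burnt)
  -> target ignites at step 5
Step 6: cell (4,3)='.' (+1 fires, +2 burnt)
Step 7: cell (4,3)='.' (+0 fires, +1 burnt)
  fire out at step 7

5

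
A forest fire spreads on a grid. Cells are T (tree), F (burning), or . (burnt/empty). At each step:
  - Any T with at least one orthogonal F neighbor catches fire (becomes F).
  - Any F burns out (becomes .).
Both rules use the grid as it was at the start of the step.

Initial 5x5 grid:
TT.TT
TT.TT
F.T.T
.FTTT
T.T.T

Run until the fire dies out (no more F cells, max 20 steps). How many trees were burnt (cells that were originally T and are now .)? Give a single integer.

Step 1: +2 fires, +2 burnt (F count now 2)
Step 2: +5 fires, +2 burnt (F count now 5)
Step 3: +2 fires, +5 burnt (F count now 2)
Step 4: +2 fires, +2 burnt (F count now 2)
Step 5: +1 fires, +2 burnt (F count now 1)
Step 6: +2 fires, +1 burnt (F count now 2)
Step 7: +1 fires, +2 burnt (F count now 1)
Step 8: +0 fires, +1 burnt (F count now 0)
Fire out after step 8
Initially T: 16, now '.': 24
Total burnt (originally-T cells now '.'): 15

Answer: 15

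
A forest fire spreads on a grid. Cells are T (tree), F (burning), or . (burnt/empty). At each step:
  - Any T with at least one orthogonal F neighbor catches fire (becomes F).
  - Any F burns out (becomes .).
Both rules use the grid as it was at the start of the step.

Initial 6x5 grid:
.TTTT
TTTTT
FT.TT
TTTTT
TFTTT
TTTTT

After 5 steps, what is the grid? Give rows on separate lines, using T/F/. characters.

Step 1: 7 trees catch fire, 2 burn out
  .TTTT
  FTTTT
  .F.TT
  FFTTT
  F.FTT
  TFTTT
Step 2: 5 trees catch fire, 7 burn out
  .TTTT
  .FTTT
  ...TT
  ..FTT
  ...FT
  F.FTT
Step 3: 5 trees catch fire, 5 burn out
  .FTTT
  ..FTT
  ...TT
  ...FT
  ....F
  ...FT
Step 4: 5 trees catch fire, 5 burn out
  ..FTT
  ...FT
  ...FT
  ....F
  .....
  ....F
Step 5: 3 trees catch fire, 5 burn out
  ...FT
  ....F
  ....F
  .....
  .....
  .....

...FT
....F
....F
.....
.....
.....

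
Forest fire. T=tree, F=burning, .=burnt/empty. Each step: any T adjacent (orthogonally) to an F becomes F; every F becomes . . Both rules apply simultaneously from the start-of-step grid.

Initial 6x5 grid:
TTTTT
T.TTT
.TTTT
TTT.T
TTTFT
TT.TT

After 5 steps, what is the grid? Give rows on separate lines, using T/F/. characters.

Step 1: 3 trees catch fire, 1 burn out
  TTTTT
  T.TTT
  .TTTT
  TTT.T
  TTF.F
  TT.FT
Step 2: 4 trees catch fire, 3 burn out
  TTTTT
  T.TTT
  .TTTT
  TTF.F
  TF...
  TT..F
Step 3: 5 trees catch fire, 4 burn out
  TTTTT
  T.TTT
  .TFTF
  TF...
  F....
  TF...
Step 4: 6 trees catch fire, 5 burn out
  TTTTT
  T.FTF
  .F.F.
  F....
  .....
  F....
Step 5: 3 trees catch fire, 6 burn out
  TTFTF
  T..F.
  .....
  .....
  .....
  .....

TTFTF
T..F.
.....
.....
.....
.....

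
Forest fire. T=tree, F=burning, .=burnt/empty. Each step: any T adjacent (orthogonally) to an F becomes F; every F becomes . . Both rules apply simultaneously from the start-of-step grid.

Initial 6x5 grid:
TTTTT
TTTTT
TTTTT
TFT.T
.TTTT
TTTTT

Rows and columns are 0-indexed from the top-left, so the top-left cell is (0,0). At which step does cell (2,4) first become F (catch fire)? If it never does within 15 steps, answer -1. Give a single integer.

Step 1: cell (2,4)='T' (+4 fires, +1 burnt)
Step 2: cell (2,4)='T' (+5 fires, +4 burnt)
Step 3: cell (2,4)='T' (+7 fires, +5 burnt)
Step 4: cell (2,4)='F' (+6 fires, +7 burnt)
  -> target ignites at step 4
Step 5: cell (2,4)='.' (+4 fires, +6 burnt)
Step 6: cell (2,4)='.' (+1 fires, +4 burnt)
Step 7: cell (2,4)='.' (+0 fires, +1 burnt)
  fire out at step 7

4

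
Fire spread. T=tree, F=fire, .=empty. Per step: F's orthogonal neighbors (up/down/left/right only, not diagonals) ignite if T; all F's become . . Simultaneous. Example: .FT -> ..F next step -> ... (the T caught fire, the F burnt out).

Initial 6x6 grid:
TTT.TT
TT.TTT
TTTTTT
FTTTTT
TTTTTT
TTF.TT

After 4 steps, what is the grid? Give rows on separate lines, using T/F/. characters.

Step 1: 5 trees catch fire, 2 burn out
  TTT.TT
  TT.TTT
  FTTTTT
  .FTTTT
  FTFTTT
  TF..TT
Step 2: 6 trees catch fire, 5 burn out
  TTT.TT
  FT.TTT
  .FTTTT
  ..FTTT
  .F.FTT
  F...TT
Step 3: 5 trees catch fire, 6 burn out
  FTT.TT
  .F.TTT
  ..FTTT
  ...FTT
  ....FT
  ....TT
Step 4: 5 trees catch fire, 5 burn out
  .FT.TT
  ...TTT
  ...FTT
  ....FT
  .....F
  ....FT

.FT.TT
...TTT
...FTT
....FT
.....F
....FT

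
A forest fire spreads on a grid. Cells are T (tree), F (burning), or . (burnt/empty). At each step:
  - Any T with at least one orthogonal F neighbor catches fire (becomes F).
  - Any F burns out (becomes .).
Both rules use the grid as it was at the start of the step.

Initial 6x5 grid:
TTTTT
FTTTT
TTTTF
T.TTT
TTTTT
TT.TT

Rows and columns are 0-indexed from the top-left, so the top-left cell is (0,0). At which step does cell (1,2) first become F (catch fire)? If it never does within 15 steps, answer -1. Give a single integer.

Step 1: cell (1,2)='T' (+6 fires, +2 burnt)
Step 2: cell (1,2)='F' (+9 fires, +6 burnt)
  -> target ignites at step 2
Step 3: cell (1,2)='.' (+6 fires, +9 burnt)
Step 4: cell (1,2)='.' (+4 fires, +6 burnt)
Step 5: cell (1,2)='.' (+1 fires, +4 burnt)
Step 6: cell (1,2)='.' (+0 fires, +1 burnt)
  fire out at step 6

2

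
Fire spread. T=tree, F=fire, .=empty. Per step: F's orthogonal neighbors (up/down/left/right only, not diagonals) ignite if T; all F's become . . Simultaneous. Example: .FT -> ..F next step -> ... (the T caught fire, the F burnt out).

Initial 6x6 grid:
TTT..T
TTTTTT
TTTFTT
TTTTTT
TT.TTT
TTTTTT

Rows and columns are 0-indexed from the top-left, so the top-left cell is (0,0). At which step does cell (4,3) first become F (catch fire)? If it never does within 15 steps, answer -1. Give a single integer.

Step 1: cell (4,3)='T' (+4 fires, +1 burnt)
Step 2: cell (4,3)='F' (+7 fires, +4 burnt)
  -> target ignites at step 2
Step 3: cell (4,3)='.' (+8 fires, +7 burnt)
Step 4: cell (4,3)='.' (+8 fires, +8 burnt)
Step 5: cell (4,3)='.' (+4 fires, +8 burnt)
Step 6: cell (4,3)='.' (+1 fires, +4 burnt)
Step 7: cell (4,3)='.' (+0 fires, +1 burnt)
  fire out at step 7

2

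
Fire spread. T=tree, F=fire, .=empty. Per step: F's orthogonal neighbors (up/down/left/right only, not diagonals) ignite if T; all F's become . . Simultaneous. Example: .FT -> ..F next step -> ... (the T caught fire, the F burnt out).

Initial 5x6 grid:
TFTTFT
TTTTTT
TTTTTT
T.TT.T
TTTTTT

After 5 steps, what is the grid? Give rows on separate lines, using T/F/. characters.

Step 1: 6 trees catch fire, 2 burn out
  F.FF.F
  TFTTFT
  TTTTTT
  T.TT.T
  TTTTTT
Step 2: 6 trees catch fire, 6 burn out
  ......
  F.FF.F
  TFTTFT
  T.TT.T
  TTTTTT
Step 3: 4 trees catch fire, 6 burn out
  ......
  ......
  F.FF.F
  T.TT.T
  TTTTTT
Step 4: 4 trees catch fire, 4 burn out
  ......
  ......
  ......
  F.FF.F
  TTTTTT
Step 5: 4 trees catch fire, 4 burn out
  ......
  ......
  ......
  ......
  FTFFTF

......
......
......
......
FTFFTF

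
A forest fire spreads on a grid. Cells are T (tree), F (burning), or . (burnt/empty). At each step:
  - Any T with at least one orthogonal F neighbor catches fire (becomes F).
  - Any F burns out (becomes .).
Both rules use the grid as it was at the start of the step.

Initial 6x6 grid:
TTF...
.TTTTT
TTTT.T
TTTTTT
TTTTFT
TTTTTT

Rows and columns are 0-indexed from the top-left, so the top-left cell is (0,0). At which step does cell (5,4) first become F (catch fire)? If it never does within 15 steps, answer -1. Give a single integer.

Step 1: cell (5,4)='F' (+6 fires, +2 burnt)
  -> target ignites at step 1
Step 2: cell (5,4)='.' (+9 fires, +6 burnt)
Step 3: cell (5,4)='.' (+7 fires, +9 burnt)
Step 4: cell (5,4)='.' (+5 fires, +7 burnt)
Step 5: cell (5,4)='.' (+2 fires, +5 burnt)
Step 6: cell (5,4)='.' (+0 fires, +2 burnt)
  fire out at step 6

1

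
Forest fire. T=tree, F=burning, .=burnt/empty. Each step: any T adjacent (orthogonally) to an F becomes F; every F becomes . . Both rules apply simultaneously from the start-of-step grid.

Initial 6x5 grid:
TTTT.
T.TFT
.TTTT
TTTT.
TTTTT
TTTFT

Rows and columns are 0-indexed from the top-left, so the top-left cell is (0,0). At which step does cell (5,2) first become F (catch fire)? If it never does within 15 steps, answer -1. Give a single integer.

Step 1: cell (5,2)='F' (+7 fires, +2 burnt)
  -> target ignites at step 1
Step 2: cell (5,2)='.' (+7 fires, +7 burnt)
Step 3: cell (5,2)='.' (+5 fires, +7 burnt)
Step 4: cell (5,2)='.' (+3 fires, +5 burnt)
Step 5: cell (5,2)='.' (+2 fires, +3 burnt)
Step 6: cell (5,2)='.' (+0 fires, +2 burnt)
  fire out at step 6

1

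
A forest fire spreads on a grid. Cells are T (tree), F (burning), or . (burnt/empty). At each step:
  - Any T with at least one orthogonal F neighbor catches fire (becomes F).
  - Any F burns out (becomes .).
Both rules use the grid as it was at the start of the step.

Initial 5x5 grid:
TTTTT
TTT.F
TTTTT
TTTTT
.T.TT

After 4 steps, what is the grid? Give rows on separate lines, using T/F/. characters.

Step 1: 2 trees catch fire, 1 burn out
  TTTTF
  TTT..
  TTTTF
  TTTTT
  .T.TT
Step 2: 3 trees catch fire, 2 burn out
  TTTF.
  TTT..
  TTTF.
  TTTTF
  .T.TT
Step 3: 4 trees catch fire, 3 burn out
  TTF..
  TTT..
  TTF..
  TTTF.
  .T.TF
Step 4: 5 trees catch fire, 4 burn out
  TF...
  TTF..
  TF...
  TTF..
  .T.F.

TF...
TTF..
TF...
TTF..
.T.F.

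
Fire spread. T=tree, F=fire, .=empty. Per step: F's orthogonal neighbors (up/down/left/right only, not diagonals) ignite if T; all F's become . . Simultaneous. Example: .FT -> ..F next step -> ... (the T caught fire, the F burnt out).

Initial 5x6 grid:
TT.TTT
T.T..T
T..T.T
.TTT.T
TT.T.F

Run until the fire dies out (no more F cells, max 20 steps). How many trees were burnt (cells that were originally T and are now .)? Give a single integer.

Answer: 6

Derivation:
Step 1: +1 fires, +1 burnt (F count now 1)
Step 2: +1 fires, +1 burnt (F count now 1)
Step 3: +1 fires, +1 burnt (F count now 1)
Step 4: +1 fires, +1 burnt (F count now 1)
Step 5: +1 fires, +1 burnt (F count now 1)
Step 6: +1 fires, +1 burnt (F count now 1)
Step 7: +0 fires, +1 burnt (F count now 0)
Fire out after step 7
Initially T: 18, now '.': 18
Total burnt (originally-T cells now '.'): 6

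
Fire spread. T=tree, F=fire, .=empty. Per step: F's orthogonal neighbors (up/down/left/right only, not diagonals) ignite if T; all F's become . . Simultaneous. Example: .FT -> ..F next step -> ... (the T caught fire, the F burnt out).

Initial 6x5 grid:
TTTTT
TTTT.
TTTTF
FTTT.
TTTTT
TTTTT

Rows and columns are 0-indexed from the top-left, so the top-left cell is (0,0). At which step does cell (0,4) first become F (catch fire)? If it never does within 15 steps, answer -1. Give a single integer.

Step 1: cell (0,4)='T' (+4 fires, +2 burnt)
Step 2: cell (0,4)='T' (+8 fires, +4 burnt)
Step 3: cell (0,4)='T' (+7 fires, +8 burnt)
Step 4: cell (0,4)='F' (+6 fires, +7 burnt)
  -> target ignites at step 4
Step 5: cell (0,4)='.' (+1 fires, +6 burnt)
Step 6: cell (0,4)='.' (+0 fires, +1 burnt)
  fire out at step 6

4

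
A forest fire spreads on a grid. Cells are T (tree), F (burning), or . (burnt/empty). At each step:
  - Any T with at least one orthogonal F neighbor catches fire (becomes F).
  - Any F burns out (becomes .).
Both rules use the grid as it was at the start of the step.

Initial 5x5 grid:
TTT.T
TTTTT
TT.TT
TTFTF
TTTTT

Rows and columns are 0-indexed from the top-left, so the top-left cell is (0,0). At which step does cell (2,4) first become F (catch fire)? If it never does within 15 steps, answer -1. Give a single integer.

Step 1: cell (2,4)='F' (+5 fires, +2 burnt)
  -> target ignites at step 1
Step 2: cell (2,4)='.' (+6 fires, +5 burnt)
Step 3: cell (2,4)='.' (+5 fires, +6 burnt)
Step 4: cell (2,4)='.' (+3 fires, +5 burnt)
Step 5: cell (2,4)='.' (+2 fires, +3 burnt)
Step 6: cell (2,4)='.' (+0 fires, +2 burnt)
  fire out at step 6

1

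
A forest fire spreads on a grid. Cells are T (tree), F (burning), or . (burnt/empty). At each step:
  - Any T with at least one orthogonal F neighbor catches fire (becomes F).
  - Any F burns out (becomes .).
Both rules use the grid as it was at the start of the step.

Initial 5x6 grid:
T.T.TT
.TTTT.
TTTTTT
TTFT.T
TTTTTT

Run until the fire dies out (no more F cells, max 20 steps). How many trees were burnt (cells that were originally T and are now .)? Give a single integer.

Answer: 23

Derivation:
Step 1: +4 fires, +1 burnt (F count now 4)
Step 2: +6 fires, +4 burnt (F count now 6)
Step 3: +7 fires, +6 burnt (F count now 7)
Step 4: +3 fires, +7 burnt (F count now 3)
Step 5: +2 fires, +3 burnt (F count now 2)
Step 6: +1 fires, +2 burnt (F count now 1)
Step 7: +0 fires, +1 burnt (F count now 0)
Fire out after step 7
Initially T: 24, now '.': 29
Total burnt (originally-T cells now '.'): 23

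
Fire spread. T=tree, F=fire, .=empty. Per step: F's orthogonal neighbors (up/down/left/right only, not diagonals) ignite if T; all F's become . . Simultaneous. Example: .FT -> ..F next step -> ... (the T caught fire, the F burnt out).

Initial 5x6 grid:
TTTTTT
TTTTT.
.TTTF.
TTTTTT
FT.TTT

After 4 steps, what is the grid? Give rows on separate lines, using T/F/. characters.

Step 1: 5 trees catch fire, 2 burn out
  TTTTTT
  TTTTF.
  .TTF..
  FTTTFT
  .F.TTT
Step 2: 7 trees catch fire, 5 burn out
  TTTTFT
  TTTF..
  .TF...
  .FTF.F
  ...TFT
Step 3: 7 trees catch fire, 7 burn out
  TTTF.F
  TTF...
  .F....
  ..F...
  ...F.F
Step 4: 2 trees catch fire, 7 burn out
  TTF...
  TF....
  ......
  ......
  ......

TTF...
TF....
......
......
......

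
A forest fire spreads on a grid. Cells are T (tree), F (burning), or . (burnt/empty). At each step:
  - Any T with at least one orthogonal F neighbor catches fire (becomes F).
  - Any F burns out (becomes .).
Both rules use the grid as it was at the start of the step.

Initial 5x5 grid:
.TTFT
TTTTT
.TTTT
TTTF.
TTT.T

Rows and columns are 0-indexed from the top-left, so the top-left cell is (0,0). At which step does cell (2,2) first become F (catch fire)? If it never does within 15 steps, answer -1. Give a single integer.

Step 1: cell (2,2)='T' (+5 fires, +2 burnt)
Step 2: cell (2,2)='F' (+7 fires, +5 burnt)
  -> target ignites at step 2
Step 3: cell (2,2)='.' (+4 fires, +7 burnt)
Step 4: cell (2,2)='.' (+2 fires, +4 burnt)
Step 5: cell (2,2)='.' (+0 fires, +2 burnt)
  fire out at step 5

2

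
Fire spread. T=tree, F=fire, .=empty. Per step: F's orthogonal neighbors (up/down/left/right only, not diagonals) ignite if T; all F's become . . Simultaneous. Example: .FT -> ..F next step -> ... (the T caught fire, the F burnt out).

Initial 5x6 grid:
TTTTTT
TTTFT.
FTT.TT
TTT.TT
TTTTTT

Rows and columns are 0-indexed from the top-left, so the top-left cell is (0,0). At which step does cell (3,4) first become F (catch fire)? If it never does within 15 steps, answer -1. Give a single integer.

Step 1: cell (3,4)='T' (+6 fires, +2 burnt)
Step 2: cell (3,4)='T' (+8 fires, +6 burnt)
Step 3: cell (3,4)='F' (+6 fires, +8 burnt)
  -> target ignites at step 3
Step 4: cell (3,4)='.' (+3 fires, +6 burnt)
Step 5: cell (3,4)='.' (+2 fires, +3 burnt)
Step 6: cell (3,4)='.' (+0 fires, +2 burnt)
  fire out at step 6

3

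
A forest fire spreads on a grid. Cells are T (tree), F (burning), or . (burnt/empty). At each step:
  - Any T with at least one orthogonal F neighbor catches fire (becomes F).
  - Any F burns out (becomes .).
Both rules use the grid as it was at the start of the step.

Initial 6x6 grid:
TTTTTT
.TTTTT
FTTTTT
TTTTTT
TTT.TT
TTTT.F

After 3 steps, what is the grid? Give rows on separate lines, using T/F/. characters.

Step 1: 3 trees catch fire, 2 burn out
  TTTTTT
  .TTTTT
  .FTTTT
  FTTTTT
  TTT.TF
  TTTT..
Step 2: 6 trees catch fire, 3 burn out
  TTTTTT
  .FTTTT
  ..FTTT
  .FTTTF
  FTT.F.
  TTTT..
Step 3: 8 trees catch fire, 6 burn out
  TFTTTT
  ..FTTT
  ...FTF
  ..FTF.
  .FT...
  FTTT..

TFTTTT
..FTTT
...FTF
..FTF.
.FT...
FTTT..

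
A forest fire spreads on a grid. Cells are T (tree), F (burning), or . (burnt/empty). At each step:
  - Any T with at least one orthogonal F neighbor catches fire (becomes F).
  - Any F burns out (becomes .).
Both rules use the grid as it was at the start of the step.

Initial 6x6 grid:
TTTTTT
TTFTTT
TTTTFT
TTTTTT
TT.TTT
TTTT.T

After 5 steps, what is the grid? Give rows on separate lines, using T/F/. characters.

Step 1: 8 trees catch fire, 2 burn out
  TTFTTT
  TF.FFT
  TTFF.F
  TTTTFT
  TT.TTT
  TTTT.T
Step 2: 10 trees catch fire, 8 burn out
  TF.FFT
  F....F
  TF....
  TTFF.F
  TT.TFT
  TTTT.T
Step 3: 6 trees catch fire, 10 burn out
  F....F
  ......
  F.....
  TF....
  TT.F.F
  TTTT.T
Step 4: 4 trees catch fire, 6 burn out
  ......
  ......
  ......
  F.....
  TF....
  TTTF.F
Step 5: 3 trees catch fire, 4 burn out
  ......
  ......
  ......
  ......
  F.....
  TFF...

......
......
......
......
F.....
TFF...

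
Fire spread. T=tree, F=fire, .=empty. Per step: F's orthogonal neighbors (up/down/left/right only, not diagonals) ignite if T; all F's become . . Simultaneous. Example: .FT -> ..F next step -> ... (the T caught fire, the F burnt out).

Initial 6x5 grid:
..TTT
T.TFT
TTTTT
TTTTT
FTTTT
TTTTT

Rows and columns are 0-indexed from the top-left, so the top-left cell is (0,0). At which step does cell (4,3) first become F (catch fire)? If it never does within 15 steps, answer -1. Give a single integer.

Step 1: cell (4,3)='T' (+7 fires, +2 burnt)
Step 2: cell (4,3)='T' (+9 fires, +7 burnt)
Step 3: cell (4,3)='F' (+6 fires, +9 burnt)
  -> target ignites at step 3
Step 4: cell (4,3)='.' (+2 fires, +6 burnt)
Step 5: cell (4,3)='.' (+1 fires, +2 burnt)
Step 6: cell (4,3)='.' (+0 fires, +1 burnt)
  fire out at step 6

3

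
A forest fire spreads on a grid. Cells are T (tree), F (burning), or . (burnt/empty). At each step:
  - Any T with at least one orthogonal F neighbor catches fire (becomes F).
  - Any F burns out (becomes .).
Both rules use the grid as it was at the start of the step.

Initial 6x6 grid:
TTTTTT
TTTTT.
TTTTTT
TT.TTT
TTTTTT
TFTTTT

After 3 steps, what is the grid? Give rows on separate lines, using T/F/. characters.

Step 1: 3 trees catch fire, 1 burn out
  TTTTTT
  TTTTT.
  TTTTTT
  TT.TTT
  TFTTTT
  F.FTTT
Step 2: 4 trees catch fire, 3 burn out
  TTTTTT
  TTTTT.
  TTTTTT
  TF.TTT
  F.FTTT
  ...FTT
Step 3: 4 trees catch fire, 4 burn out
  TTTTTT
  TTTTT.
  TFTTTT
  F..TTT
  ...FTT
  ....FT

TTTTTT
TTTTT.
TFTTTT
F..TTT
...FTT
....FT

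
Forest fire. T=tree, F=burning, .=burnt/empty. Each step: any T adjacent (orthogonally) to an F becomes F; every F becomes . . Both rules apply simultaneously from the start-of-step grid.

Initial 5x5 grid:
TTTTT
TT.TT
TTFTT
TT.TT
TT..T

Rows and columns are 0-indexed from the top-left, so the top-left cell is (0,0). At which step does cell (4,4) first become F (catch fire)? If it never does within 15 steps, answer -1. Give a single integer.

Step 1: cell (4,4)='T' (+2 fires, +1 burnt)
Step 2: cell (4,4)='T' (+6 fires, +2 burnt)
Step 3: cell (4,4)='T' (+7 fires, +6 burnt)
Step 4: cell (4,4)='F' (+5 fires, +7 burnt)
  -> target ignites at step 4
Step 5: cell (4,4)='.' (+0 fires, +5 burnt)
  fire out at step 5

4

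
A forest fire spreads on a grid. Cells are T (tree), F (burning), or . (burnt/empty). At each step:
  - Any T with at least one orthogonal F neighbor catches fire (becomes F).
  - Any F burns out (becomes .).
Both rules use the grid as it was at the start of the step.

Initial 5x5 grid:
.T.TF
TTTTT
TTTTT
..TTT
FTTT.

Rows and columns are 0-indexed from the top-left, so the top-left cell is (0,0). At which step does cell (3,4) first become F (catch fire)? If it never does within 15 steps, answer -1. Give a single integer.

Step 1: cell (3,4)='T' (+3 fires, +2 burnt)
Step 2: cell (3,4)='T' (+3 fires, +3 burnt)
Step 3: cell (3,4)='F' (+5 fires, +3 burnt)
  -> target ignites at step 3
Step 4: cell (3,4)='.' (+3 fires, +5 burnt)
Step 5: cell (3,4)='.' (+3 fires, +3 burnt)
Step 6: cell (3,4)='.' (+1 fires, +3 burnt)
Step 7: cell (3,4)='.' (+0 fires, +1 burnt)
  fire out at step 7

3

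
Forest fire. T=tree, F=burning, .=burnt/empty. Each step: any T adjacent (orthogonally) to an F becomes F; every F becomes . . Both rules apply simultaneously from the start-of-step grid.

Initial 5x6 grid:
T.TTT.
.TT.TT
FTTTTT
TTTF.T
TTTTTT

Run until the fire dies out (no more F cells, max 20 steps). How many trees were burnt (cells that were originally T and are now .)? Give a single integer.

Step 1: +5 fires, +2 burnt (F count now 5)
Step 2: +7 fires, +5 burnt (F count now 7)
Step 3: +5 fires, +7 burnt (F count now 5)
Step 4: +4 fires, +5 burnt (F count now 4)
Step 5: +1 fires, +4 burnt (F count now 1)
Step 6: +0 fires, +1 burnt (F count now 0)
Fire out after step 6
Initially T: 23, now '.': 29
Total burnt (originally-T cells now '.'): 22

Answer: 22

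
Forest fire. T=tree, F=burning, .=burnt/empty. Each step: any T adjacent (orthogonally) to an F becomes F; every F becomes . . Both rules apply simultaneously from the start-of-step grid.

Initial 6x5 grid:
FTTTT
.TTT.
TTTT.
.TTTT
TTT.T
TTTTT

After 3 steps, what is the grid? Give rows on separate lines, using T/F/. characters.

Step 1: 1 trees catch fire, 1 burn out
  .FTTT
  .TTT.
  TTTT.
  .TTTT
  TTT.T
  TTTTT
Step 2: 2 trees catch fire, 1 burn out
  ..FTT
  .FTT.
  TTTT.
  .TTTT
  TTT.T
  TTTTT
Step 3: 3 trees catch fire, 2 burn out
  ...FT
  ..FT.
  TFTT.
  .TTTT
  TTT.T
  TTTTT

...FT
..FT.
TFTT.
.TTTT
TTT.T
TTTTT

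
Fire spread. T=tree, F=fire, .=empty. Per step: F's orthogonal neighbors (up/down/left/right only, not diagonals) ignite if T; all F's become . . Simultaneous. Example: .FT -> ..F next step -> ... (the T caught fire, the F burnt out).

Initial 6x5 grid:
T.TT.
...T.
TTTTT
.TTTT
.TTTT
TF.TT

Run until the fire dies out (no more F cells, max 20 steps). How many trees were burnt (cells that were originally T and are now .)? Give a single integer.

Step 1: +2 fires, +1 burnt (F count now 2)
Step 2: +2 fires, +2 burnt (F count now 2)
Step 3: +3 fires, +2 burnt (F count now 3)
Step 4: +5 fires, +3 burnt (F count now 5)
Step 5: +3 fires, +5 burnt (F count now 3)
Step 6: +2 fires, +3 burnt (F count now 2)
Step 7: +1 fires, +2 burnt (F count now 1)
Step 8: +1 fires, +1 burnt (F count now 1)
Step 9: +0 fires, +1 burnt (F count now 0)
Fire out after step 9
Initially T: 20, now '.': 29
Total burnt (originally-T cells now '.'): 19

Answer: 19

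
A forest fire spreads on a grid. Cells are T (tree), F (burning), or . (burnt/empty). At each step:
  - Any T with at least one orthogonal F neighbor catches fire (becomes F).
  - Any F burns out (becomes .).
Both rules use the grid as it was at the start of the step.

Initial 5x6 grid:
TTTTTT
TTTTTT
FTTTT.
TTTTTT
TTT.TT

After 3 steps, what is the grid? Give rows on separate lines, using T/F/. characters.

Step 1: 3 trees catch fire, 1 burn out
  TTTTTT
  FTTTTT
  .FTTT.
  FTTTTT
  TTT.TT
Step 2: 5 trees catch fire, 3 burn out
  FTTTTT
  .FTTTT
  ..FTT.
  .FTTTT
  FTT.TT
Step 3: 5 trees catch fire, 5 burn out
  .FTTTT
  ..FTTT
  ...FT.
  ..FTTT
  .FT.TT

.FTTTT
..FTTT
...FT.
..FTTT
.FT.TT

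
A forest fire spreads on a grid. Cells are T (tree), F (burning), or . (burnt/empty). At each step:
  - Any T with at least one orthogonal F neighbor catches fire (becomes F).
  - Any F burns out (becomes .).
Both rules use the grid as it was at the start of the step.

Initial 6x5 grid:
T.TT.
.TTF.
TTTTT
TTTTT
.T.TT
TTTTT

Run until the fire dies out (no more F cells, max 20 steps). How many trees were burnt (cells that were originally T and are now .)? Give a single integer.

Answer: 22

Derivation:
Step 1: +3 fires, +1 burnt (F count now 3)
Step 2: +5 fires, +3 burnt (F count now 5)
Step 3: +4 fires, +5 burnt (F count now 4)
Step 4: +4 fires, +4 burnt (F count now 4)
Step 5: +4 fires, +4 burnt (F count now 4)
Step 6: +1 fires, +4 burnt (F count now 1)
Step 7: +1 fires, +1 burnt (F count now 1)
Step 8: +0 fires, +1 burnt (F count now 0)
Fire out after step 8
Initially T: 23, now '.': 29
Total burnt (originally-T cells now '.'): 22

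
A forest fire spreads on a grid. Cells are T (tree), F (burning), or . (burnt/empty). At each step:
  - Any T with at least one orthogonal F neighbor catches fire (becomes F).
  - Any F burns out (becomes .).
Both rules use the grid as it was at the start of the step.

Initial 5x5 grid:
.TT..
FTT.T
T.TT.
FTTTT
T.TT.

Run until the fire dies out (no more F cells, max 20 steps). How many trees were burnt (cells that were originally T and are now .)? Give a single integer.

Answer: 14

Derivation:
Step 1: +4 fires, +2 burnt (F count now 4)
Step 2: +3 fires, +4 burnt (F count now 3)
Step 3: +4 fires, +3 burnt (F count now 4)
Step 4: +3 fires, +4 burnt (F count now 3)
Step 5: +0 fires, +3 burnt (F count now 0)
Fire out after step 5
Initially T: 15, now '.': 24
Total burnt (originally-T cells now '.'): 14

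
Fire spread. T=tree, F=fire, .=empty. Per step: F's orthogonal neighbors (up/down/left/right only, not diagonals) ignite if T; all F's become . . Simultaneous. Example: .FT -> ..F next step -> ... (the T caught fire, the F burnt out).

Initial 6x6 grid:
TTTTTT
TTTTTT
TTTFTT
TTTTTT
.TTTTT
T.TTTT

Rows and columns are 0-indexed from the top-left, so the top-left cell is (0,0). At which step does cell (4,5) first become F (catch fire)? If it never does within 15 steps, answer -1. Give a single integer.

Step 1: cell (4,5)='T' (+4 fires, +1 burnt)
Step 2: cell (4,5)='T' (+8 fires, +4 burnt)
Step 3: cell (4,5)='T' (+10 fires, +8 burnt)
Step 4: cell (4,5)='F' (+8 fires, +10 burnt)
  -> target ignites at step 4
Step 5: cell (4,5)='.' (+2 fires, +8 burnt)
Step 6: cell (4,5)='.' (+0 fires, +2 burnt)
  fire out at step 6

4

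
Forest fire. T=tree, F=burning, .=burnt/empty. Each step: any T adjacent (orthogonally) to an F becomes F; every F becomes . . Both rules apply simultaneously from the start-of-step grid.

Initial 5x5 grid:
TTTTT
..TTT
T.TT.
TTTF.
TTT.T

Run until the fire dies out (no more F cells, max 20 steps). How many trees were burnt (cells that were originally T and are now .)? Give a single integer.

Step 1: +2 fires, +1 burnt (F count now 2)
Step 2: +4 fires, +2 burnt (F count now 4)
Step 3: +5 fires, +4 burnt (F count now 5)
Step 4: +4 fires, +5 burnt (F count now 4)
Step 5: +1 fires, +4 burnt (F count now 1)
Step 6: +1 fires, +1 burnt (F count now 1)
Step 7: +0 fires, +1 burnt (F count now 0)
Fire out after step 7
Initially T: 18, now '.': 24
Total burnt (originally-T cells now '.'): 17

Answer: 17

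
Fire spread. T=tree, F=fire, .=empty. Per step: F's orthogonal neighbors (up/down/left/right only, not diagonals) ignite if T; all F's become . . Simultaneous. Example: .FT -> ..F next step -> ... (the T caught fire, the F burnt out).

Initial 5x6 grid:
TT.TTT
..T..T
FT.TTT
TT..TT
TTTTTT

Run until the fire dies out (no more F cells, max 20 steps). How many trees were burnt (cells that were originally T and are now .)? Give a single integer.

Answer: 18

Derivation:
Step 1: +2 fires, +1 burnt (F count now 2)
Step 2: +2 fires, +2 burnt (F count now 2)
Step 3: +1 fires, +2 burnt (F count now 1)
Step 4: +1 fires, +1 burnt (F count now 1)
Step 5: +1 fires, +1 burnt (F count now 1)
Step 6: +1 fires, +1 burnt (F count now 1)
Step 7: +2 fires, +1 burnt (F count now 2)
Step 8: +2 fires, +2 burnt (F count now 2)
Step 9: +2 fires, +2 burnt (F count now 2)
Step 10: +1 fires, +2 burnt (F count now 1)
Step 11: +1 fires, +1 burnt (F count now 1)
Step 12: +1 fires, +1 burnt (F count now 1)
Step 13: +1 fires, +1 burnt (F count now 1)
Step 14: +0 fires, +1 burnt (F count now 0)
Fire out after step 14
Initially T: 21, now '.': 27
Total burnt (originally-T cells now '.'): 18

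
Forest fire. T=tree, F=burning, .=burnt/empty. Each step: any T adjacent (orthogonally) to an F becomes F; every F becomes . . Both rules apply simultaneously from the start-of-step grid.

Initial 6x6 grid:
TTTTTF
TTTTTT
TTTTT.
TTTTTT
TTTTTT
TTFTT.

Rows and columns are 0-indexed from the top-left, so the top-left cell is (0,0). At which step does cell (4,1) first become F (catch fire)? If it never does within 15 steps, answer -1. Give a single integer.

Step 1: cell (4,1)='T' (+5 fires, +2 burnt)
Step 2: cell (4,1)='F' (+7 fires, +5 burnt)
  -> target ignites at step 2
Step 3: cell (4,1)='.' (+8 fires, +7 burnt)
Step 4: cell (4,1)='.' (+7 fires, +8 burnt)
Step 5: cell (4,1)='.' (+4 fires, +7 burnt)
Step 6: cell (4,1)='.' (+1 fires, +4 burnt)
Step 7: cell (4,1)='.' (+0 fires, +1 burnt)
  fire out at step 7

2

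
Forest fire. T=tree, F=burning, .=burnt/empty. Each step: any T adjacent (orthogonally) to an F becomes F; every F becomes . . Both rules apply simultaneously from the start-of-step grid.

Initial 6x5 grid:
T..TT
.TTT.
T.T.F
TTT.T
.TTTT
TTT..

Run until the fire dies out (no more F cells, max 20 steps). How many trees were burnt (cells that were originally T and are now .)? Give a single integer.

Step 1: +1 fires, +1 burnt (F count now 1)
Step 2: +1 fires, +1 burnt (F count now 1)
Step 3: +1 fires, +1 burnt (F count now 1)
Step 4: +1 fires, +1 burnt (F count now 1)
Step 5: +3 fires, +1 burnt (F count now 3)
Step 6: +3 fires, +3 burnt (F count now 3)
Step 7: +3 fires, +3 burnt (F count now 3)
Step 8: +3 fires, +3 burnt (F count now 3)
Step 9: +1 fires, +3 burnt (F count now 1)
Step 10: +1 fires, +1 burnt (F count now 1)
Step 11: +0 fires, +1 burnt (F count now 0)
Fire out after step 11
Initially T: 19, now '.': 29
Total burnt (originally-T cells now '.'): 18

Answer: 18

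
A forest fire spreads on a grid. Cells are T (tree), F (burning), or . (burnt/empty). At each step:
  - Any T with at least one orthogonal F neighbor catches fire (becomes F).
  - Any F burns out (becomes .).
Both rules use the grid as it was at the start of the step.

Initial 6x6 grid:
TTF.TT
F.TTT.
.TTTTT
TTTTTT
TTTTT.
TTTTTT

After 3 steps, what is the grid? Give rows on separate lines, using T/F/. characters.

Step 1: 3 trees catch fire, 2 burn out
  FF..TT
  ..FTT.
  .TTTTT
  TTTTTT
  TTTTT.
  TTTTTT
Step 2: 2 trees catch fire, 3 burn out
  ....TT
  ...FT.
  .TFTTT
  TTTTTT
  TTTTT.
  TTTTTT
Step 3: 4 trees catch fire, 2 burn out
  ....TT
  ....F.
  .F.FTT
  TTFTTT
  TTTTT.
  TTTTTT

....TT
....F.
.F.FTT
TTFTTT
TTTTT.
TTTTTT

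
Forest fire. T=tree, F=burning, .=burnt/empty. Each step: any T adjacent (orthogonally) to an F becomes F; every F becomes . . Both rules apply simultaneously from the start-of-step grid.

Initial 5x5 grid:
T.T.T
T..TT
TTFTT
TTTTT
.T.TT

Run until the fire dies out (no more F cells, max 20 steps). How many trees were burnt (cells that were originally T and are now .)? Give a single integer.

Step 1: +3 fires, +1 burnt (F count now 3)
Step 2: +5 fires, +3 burnt (F count now 5)
Step 3: +6 fires, +5 burnt (F count now 6)
Step 4: +3 fires, +6 burnt (F count now 3)
Step 5: +0 fires, +3 burnt (F count now 0)
Fire out after step 5
Initially T: 18, now '.': 24
Total burnt (originally-T cells now '.'): 17

Answer: 17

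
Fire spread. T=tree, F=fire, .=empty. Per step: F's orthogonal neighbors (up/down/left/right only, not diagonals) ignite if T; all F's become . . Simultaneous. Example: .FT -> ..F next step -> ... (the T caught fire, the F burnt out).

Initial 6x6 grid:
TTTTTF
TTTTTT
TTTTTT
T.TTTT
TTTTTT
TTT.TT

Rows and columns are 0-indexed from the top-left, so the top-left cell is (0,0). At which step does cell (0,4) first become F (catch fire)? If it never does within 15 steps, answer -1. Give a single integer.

Step 1: cell (0,4)='F' (+2 fires, +1 burnt)
  -> target ignites at step 1
Step 2: cell (0,4)='.' (+3 fires, +2 burnt)
Step 3: cell (0,4)='.' (+4 fires, +3 burnt)
Step 4: cell (0,4)='.' (+5 fires, +4 burnt)
Step 5: cell (0,4)='.' (+6 fires, +5 burnt)
Step 6: cell (0,4)='.' (+5 fires, +6 burnt)
Step 7: cell (0,4)='.' (+2 fires, +5 burnt)
Step 8: cell (0,4)='.' (+3 fires, +2 burnt)
Step 9: cell (0,4)='.' (+2 fires, +3 burnt)
Step 10: cell (0,4)='.' (+1 fires, +2 burnt)
Step 11: cell (0,4)='.' (+0 fires, +1 burnt)
  fire out at step 11

1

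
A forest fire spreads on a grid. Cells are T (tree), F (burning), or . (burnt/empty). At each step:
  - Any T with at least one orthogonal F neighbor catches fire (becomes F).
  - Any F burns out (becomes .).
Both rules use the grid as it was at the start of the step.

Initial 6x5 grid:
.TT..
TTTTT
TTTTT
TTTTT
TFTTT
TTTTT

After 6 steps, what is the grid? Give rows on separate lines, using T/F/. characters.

Step 1: 4 trees catch fire, 1 burn out
  .TT..
  TTTTT
  TTTTT
  TFTTT
  F.FTT
  TFTTT
Step 2: 6 trees catch fire, 4 burn out
  .TT..
  TTTTT
  TFTTT
  F.FTT
  ...FT
  F.FTT
Step 3: 6 trees catch fire, 6 burn out
  .TT..
  TFTTT
  F.FTT
  ...FT
  ....F
  ...FT
Step 4: 6 trees catch fire, 6 burn out
  .FT..
  F.FTT
  ...FT
  ....F
  .....
  ....F
Step 5: 3 trees catch fire, 6 burn out
  ..F..
  ...FT
  ....F
  .....
  .....
  .....
Step 6: 1 trees catch fire, 3 burn out
  .....
  ....F
  .....
  .....
  .....
  .....

.....
....F
.....
.....
.....
.....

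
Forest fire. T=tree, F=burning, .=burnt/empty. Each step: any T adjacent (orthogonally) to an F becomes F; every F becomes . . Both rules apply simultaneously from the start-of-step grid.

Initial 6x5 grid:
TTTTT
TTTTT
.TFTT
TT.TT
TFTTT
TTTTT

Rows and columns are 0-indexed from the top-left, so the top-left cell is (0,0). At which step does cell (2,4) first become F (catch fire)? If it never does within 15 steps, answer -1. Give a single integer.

Step 1: cell (2,4)='T' (+7 fires, +2 burnt)
Step 2: cell (2,4)='F' (+9 fires, +7 burnt)
  -> target ignites at step 2
Step 3: cell (2,4)='.' (+7 fires, +9 burnt)
Step 4: cell (2,4)='.' (+3 fires, +7 burnt)
Step 5: cell (2,4)='.' (+0 fires, +3 burnt)
  fire out at step 5

2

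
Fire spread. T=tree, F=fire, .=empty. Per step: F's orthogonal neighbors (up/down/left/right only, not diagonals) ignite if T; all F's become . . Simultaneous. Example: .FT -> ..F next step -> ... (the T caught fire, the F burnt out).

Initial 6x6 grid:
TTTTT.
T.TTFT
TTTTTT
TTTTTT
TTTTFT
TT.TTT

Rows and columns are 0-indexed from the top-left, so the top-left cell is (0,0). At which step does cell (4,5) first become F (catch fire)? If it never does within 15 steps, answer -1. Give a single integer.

Step 1: cell (4,5)='F' (+8 fires, +2 burnt)
  -> target ignites at step 1
Step 2: cell (4,5)='.' (+9 fires, +8 burnt)
Step 3: cell (4,5)='.' (+4 fires, +9 burnt)
Step 4: cell (4,5)='.' (+5 fires, +4 burnt)
Step 5: cell (4,5)='.' (+4 fires, +5 burnt)
Step 6: cell (4,5)='.' (+1 fires, +4 burnt)
Step 7: cell (4,5)='.' (+0 fires, +1 burnt)
  fire out at step 7

1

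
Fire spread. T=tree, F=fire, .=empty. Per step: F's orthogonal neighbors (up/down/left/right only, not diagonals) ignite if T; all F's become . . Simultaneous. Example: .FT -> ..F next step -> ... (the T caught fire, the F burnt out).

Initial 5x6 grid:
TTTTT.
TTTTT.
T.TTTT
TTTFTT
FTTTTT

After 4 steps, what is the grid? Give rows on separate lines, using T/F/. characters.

Step 1: 6 trees catch fire, 2 burn out
  TTTTT.
  TTTTT.
  T.TFTT
  FTF.FT
  .FTFTT
Step 2: 8 trees catch fire, 6 burn out
  TTTTT.
  TTTFT.
  F.F.FT
  .F...F
  ..F.FT
Step 3: 6 trees catch fire, 8 burn out
  TTTFT.
  FTF.F.
  .....F
  ......
  .....F
Step 4: 4 trees catch fire, 6 burn out
  FTF.F.
  .F....
  ......
  ......
  ......

FTF.F.
.F....
......
......
......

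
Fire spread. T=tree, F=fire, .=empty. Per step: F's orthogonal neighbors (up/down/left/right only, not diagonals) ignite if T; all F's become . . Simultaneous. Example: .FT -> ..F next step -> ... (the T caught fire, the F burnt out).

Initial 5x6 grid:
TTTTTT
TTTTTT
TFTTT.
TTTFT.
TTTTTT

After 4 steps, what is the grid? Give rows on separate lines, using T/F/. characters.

Step 1: 8 trees catch fire, 2 burn out
  TTTTTT
  TFTTTT
  F.FFT.
  TFF.F.
  TTTFTT
Step 2: 9 trees catch fire, 8 burn out
  TFTTTT
  F.FFTT
  ....F.
  F.....
  TFF.FT
Step 3: 6 trees catch fire, 9 burn out
  F.FFTT
  ....FT
  ......
  ......
  F....F
Step 4: 2 trees catch fire, 6 burn out
  ....FT
  .....F
  ......
  ......
  ......

....FT
.....F
......
......
......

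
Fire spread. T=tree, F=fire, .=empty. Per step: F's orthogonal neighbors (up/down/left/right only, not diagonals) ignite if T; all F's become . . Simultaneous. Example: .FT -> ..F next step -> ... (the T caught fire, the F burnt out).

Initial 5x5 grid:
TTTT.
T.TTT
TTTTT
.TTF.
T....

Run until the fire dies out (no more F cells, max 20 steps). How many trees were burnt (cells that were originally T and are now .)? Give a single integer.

Answer: 15

Derivation:
Step 1: +2 fires, +1 burnt (F count now 2)
Step 2: +4 fires, +2 burnt (F count now 4)
Step 3: +4 fires, +4 burnt (F count now 4)
Step 4: +2 fires, +4 burnt (F count now 2)
Step 5: +2 fires, +2 burnt (F count now 2)
Step 6: +1 fires, +2 burnt (F count now 1)
Step 7: +0 fires, +1 burnt (F count now 0)
Fire out after step 7
Initially T: 16, now '.': 24
Total burnt (originally-T cells now '.'): 15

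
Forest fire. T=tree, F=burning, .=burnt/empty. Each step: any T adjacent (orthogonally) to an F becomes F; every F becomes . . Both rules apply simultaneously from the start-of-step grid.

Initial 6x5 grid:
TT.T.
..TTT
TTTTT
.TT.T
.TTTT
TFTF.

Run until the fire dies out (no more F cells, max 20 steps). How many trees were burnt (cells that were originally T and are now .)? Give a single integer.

Step 1: +4 fires, +2 burnt (F count now 4)
Step 2: +3 fires, +4 burnt (F count now 3)
Step 3: +3 fires, +3 burnt (F count now 3)
Step 4: +3 fires, +3 burnt (F count now 3)
Step 5: +3 fires, +3 burnt (F count now 3)
Step 6: +1 fires, +3 burnt (F count now 1)
Step 7: +1 fires, +1 burnt (F count now 1)
Step 8: +0 fires, +1 burnt (F count now 0)
Fire out after step 8
Initially T: 20, now '.': 28
Total burnt (originally-T cells now '.'): 18

Answer: 18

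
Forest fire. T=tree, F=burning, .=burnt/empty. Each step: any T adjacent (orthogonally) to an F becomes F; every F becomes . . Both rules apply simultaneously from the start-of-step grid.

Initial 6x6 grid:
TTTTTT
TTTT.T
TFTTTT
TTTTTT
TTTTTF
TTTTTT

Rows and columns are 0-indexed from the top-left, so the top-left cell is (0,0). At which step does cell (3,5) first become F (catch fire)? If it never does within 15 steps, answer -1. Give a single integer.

Step 1: cell (3,5)='F' (+7 fires, +2 burnt)
  -> target ignites at step 1
Step 2: cell (3,5)='.' (+11 fires, +7 burnt)
Step 3: cell (3,5)='.' (+10 fires, +11 burnt)
Step 4: cell (3,5)='.' (+4 fires, +10 burnt)
Step 5: cell (3,5)='.' (+1 fires, +4 burnt)
Step 6: cell (3,5)='.' (+0 fires, +1 burnt)
  fire out at step 6

1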